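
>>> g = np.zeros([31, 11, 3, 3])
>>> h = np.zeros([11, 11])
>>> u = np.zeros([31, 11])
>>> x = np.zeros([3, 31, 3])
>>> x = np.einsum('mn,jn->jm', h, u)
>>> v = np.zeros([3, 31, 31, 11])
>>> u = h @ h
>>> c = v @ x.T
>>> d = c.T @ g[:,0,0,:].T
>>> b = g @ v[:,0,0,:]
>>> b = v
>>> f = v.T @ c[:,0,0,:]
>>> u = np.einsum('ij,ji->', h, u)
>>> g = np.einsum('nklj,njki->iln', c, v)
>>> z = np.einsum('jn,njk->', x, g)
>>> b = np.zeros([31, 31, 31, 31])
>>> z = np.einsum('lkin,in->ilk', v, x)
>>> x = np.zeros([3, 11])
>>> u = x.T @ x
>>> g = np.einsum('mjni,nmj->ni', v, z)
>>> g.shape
(31, 11)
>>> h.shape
(11, 11)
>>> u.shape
(11, 11)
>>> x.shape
(3, 11)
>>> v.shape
(3, 31, 31, 11)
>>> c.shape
(3, 31, 31, 31)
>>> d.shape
(31, 31, 31, 31)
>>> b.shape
(31, 31, 31, 31)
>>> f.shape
(11, 31, 31, 31)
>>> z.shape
(31, 3, 31)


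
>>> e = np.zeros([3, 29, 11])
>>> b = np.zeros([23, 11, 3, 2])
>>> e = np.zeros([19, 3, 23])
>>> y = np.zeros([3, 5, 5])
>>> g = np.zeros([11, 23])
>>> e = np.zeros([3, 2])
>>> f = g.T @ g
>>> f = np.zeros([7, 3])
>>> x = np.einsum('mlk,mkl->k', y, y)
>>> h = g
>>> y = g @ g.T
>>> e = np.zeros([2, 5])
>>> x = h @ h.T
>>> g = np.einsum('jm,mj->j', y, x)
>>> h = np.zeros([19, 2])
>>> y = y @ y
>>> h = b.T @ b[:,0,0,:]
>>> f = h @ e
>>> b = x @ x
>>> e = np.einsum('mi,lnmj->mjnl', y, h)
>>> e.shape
(11, 2, 3, 2)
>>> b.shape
(11, 11)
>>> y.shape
(11, 11)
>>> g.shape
(11,)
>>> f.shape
(2, 3, 11, 5)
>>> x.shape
(11, 11)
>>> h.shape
(2, 3, 11, 2)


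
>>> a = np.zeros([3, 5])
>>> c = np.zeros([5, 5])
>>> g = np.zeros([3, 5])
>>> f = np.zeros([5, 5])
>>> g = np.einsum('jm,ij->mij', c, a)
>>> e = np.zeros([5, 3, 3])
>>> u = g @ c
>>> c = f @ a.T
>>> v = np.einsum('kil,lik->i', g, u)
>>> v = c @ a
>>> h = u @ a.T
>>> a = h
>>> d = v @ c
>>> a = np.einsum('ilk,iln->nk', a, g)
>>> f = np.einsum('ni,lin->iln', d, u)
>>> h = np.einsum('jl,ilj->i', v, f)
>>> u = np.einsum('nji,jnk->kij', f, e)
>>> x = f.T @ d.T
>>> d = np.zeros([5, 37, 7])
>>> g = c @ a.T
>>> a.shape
(5, 3)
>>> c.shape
(5, 3)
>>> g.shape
(5, 5)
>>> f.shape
(3, 5, 5)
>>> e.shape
(5, 3, 3)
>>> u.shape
(3, 5, 5)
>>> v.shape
(5, 5)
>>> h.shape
(3,)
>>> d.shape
(5, 37, 7)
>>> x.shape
(5, 5, 5)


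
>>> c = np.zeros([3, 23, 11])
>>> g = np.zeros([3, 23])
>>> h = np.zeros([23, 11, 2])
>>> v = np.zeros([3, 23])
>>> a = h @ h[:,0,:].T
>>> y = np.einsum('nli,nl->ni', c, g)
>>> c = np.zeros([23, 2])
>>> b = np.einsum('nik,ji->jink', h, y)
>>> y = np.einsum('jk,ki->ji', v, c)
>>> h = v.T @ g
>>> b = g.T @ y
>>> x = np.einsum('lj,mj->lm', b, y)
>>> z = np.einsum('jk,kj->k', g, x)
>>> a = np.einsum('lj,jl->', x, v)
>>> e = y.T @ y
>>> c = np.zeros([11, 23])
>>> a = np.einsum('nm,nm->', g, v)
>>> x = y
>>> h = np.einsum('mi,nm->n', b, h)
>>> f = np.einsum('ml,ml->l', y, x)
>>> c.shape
(11, 23)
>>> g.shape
(3, 23)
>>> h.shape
(23,)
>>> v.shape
(3, 23)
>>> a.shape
()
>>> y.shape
(3, 2)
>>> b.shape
(23, 2)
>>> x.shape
(3, 2)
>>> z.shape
(23,)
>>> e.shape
(2, 2)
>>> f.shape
(2,)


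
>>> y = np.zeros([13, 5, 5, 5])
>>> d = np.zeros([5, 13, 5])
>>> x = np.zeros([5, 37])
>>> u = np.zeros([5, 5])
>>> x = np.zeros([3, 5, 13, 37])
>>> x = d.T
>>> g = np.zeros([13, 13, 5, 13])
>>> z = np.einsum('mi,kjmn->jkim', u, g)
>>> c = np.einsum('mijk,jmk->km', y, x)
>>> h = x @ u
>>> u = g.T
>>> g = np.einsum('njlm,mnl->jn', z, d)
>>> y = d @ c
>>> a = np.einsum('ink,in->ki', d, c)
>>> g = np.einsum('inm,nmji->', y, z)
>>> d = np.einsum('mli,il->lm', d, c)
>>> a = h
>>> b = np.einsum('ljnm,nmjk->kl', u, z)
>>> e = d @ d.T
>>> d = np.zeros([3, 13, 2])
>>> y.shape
(5, 13, 13)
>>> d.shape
(3, 13, 2)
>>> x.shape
(5, 13, 5)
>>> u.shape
(13, 5, 13, 13)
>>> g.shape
()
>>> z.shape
(13, 13, 5, 5)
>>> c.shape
(5, 13)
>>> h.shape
(5, 13, 5)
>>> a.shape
(5, 13, 5)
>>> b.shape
(5, 13)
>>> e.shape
(13, 13)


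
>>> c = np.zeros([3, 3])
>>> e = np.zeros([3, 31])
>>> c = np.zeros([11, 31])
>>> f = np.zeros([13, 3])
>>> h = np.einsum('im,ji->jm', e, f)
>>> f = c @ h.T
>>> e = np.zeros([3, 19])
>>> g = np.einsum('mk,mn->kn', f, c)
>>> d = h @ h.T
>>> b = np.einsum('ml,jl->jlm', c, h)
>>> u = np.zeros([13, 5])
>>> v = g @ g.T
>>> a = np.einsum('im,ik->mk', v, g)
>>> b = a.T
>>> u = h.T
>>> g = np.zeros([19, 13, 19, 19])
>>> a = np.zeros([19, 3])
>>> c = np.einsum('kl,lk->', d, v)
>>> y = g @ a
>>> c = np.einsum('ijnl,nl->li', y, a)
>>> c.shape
(3, 19)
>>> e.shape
(3, 19)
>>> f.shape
(11, 13)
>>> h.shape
(13, 31)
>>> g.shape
(19, 13, 19, 19)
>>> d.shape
(13, 13)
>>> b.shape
(31, 13)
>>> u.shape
(31, 13)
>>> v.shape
(13, 13)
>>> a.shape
(19, 3)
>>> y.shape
(19, 13, 19, 3)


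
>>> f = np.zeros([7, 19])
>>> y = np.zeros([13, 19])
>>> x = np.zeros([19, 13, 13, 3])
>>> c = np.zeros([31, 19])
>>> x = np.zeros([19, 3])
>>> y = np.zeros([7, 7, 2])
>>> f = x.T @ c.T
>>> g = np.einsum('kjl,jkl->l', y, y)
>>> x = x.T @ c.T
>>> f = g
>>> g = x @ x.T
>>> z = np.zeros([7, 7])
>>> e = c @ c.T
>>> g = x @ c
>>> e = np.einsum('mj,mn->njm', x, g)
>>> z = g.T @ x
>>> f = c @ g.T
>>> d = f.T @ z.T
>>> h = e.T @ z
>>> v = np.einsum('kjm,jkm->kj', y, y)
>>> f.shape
(31, 3)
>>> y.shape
(7, 7, 2)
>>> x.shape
(3, 31)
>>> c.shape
(31, 19)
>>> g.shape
(3, 19)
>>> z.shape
(19, 31)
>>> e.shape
(19, 31, 3)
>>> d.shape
(3, 19)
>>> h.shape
(3, 31, 31)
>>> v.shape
(7, 7)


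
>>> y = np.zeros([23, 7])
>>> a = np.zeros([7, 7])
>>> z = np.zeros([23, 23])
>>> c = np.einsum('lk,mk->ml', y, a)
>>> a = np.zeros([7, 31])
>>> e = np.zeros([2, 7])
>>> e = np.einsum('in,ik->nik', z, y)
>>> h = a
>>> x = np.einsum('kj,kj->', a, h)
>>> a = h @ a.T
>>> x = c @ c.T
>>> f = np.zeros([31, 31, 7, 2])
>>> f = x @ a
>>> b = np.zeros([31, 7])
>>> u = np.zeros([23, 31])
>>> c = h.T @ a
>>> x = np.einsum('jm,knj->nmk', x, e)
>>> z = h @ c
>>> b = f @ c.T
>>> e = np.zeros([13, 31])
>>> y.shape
(23, 7)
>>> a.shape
(7, 7)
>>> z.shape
(7, 7)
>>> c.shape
(31, 7)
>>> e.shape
(13, 31)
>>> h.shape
(7, 31)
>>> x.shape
(23, 7, 23)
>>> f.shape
(7, 7)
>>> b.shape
(7, 31)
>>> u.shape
(23, 31)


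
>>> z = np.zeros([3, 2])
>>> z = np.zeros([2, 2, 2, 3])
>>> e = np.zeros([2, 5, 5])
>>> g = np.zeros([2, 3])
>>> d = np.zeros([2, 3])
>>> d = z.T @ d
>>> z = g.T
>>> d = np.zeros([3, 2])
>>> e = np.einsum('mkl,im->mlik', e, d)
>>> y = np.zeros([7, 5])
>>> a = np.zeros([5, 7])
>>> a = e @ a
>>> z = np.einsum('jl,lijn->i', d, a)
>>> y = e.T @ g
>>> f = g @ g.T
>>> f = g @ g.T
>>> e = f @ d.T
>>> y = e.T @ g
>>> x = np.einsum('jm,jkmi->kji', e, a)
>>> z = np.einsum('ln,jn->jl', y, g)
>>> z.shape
(2, 3)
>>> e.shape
(2, 3)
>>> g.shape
(2, 3)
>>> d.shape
(3, 2)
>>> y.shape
(3, 3)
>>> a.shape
(2, 5, 3, 7)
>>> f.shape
(2, 2)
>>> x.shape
(5, 2, 7)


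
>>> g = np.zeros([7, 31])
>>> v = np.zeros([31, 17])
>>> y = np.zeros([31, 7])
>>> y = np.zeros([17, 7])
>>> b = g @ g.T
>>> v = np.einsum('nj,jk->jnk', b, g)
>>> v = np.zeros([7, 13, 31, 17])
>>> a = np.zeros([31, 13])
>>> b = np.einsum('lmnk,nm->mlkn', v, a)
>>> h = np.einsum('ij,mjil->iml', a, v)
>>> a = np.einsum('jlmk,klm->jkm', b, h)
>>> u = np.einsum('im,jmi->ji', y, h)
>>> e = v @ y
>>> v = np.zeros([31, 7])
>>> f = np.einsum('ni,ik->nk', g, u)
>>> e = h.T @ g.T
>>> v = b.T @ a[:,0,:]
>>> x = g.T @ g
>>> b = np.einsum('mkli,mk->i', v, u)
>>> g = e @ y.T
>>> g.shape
(17, 7, 17)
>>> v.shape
(31, 17, 7, 17)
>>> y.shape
(17, 7)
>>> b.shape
(17,)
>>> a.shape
(13, 31, 17)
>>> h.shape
(31, 7, 17)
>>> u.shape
(31, 17)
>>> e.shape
(17, 7, 7)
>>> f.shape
(7, 17)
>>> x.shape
(31, 31)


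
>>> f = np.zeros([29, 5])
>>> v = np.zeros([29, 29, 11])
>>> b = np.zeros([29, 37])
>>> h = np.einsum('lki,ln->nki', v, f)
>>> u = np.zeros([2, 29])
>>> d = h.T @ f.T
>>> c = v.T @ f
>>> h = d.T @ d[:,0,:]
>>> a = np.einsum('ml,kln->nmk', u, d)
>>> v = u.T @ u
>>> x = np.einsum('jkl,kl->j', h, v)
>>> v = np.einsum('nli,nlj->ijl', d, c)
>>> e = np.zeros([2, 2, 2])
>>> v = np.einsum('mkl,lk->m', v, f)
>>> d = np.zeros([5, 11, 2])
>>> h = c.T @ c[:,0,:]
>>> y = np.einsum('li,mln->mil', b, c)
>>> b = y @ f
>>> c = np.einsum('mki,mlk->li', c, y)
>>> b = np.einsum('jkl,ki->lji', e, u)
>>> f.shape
(29, 5)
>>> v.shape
(29,)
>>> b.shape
(2, 2, 29)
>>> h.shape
(5, 29, 5)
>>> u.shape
(2, 29)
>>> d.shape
(5, 11, 2)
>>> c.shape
(37, 5)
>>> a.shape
(29, 2, 11)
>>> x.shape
(29,)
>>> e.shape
(2, 2, 2)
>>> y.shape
(11, 37, 29)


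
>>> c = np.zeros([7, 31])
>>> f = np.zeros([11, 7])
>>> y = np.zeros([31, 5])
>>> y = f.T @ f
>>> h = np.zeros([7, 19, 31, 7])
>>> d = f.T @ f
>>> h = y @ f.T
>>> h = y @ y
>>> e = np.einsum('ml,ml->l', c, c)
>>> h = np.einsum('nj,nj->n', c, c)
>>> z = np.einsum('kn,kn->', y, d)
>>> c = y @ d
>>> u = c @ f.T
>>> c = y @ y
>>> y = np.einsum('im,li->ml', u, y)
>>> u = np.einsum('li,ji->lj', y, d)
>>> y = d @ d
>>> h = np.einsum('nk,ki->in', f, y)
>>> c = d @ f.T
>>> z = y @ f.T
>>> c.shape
(7, 11)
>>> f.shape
(11, 7)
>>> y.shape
(7, 7)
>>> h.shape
(7, 11)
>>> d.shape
(7, 7)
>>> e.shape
(31,)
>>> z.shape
(7, 11)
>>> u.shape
(11, 7)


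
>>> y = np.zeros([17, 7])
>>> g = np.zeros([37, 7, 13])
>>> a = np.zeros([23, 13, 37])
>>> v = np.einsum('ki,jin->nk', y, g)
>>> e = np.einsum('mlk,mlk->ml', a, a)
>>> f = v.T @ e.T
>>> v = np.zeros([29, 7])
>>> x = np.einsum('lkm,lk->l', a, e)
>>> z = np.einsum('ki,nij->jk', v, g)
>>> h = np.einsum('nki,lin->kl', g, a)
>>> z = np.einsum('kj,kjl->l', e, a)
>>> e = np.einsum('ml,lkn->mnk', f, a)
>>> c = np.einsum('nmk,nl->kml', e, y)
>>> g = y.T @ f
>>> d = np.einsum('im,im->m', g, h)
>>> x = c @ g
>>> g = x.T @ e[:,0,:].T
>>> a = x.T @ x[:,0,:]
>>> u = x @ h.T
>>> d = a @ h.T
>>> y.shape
(17, 7)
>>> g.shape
(23, 37, 17)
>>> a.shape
(23, 37, 23)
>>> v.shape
(29, 7)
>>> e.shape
(17, 37, 13)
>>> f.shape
(17, 23)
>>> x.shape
(13, 37, 23)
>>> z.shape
(37,)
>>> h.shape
(7, 23)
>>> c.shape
(13, 37, 7)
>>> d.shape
(23, 37, 7)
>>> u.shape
(13, 37, 7)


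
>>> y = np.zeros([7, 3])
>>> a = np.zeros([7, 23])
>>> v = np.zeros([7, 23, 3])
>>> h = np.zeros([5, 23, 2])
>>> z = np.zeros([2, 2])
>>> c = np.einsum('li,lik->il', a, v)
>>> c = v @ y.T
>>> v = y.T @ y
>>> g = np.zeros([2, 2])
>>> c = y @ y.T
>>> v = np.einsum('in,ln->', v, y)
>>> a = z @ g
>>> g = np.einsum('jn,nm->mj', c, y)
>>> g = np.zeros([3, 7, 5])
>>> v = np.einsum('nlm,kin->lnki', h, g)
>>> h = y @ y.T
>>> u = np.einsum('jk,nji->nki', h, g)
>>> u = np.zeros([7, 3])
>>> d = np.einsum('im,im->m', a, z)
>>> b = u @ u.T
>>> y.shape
(7, 3)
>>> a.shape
(2, 2)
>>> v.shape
(23, 5, 3, 7)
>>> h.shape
(7, 7)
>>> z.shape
(2, 2)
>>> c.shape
(7, 7)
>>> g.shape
(3, 7, 5)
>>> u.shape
(7, 3)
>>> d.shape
(2,)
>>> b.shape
(7, 7)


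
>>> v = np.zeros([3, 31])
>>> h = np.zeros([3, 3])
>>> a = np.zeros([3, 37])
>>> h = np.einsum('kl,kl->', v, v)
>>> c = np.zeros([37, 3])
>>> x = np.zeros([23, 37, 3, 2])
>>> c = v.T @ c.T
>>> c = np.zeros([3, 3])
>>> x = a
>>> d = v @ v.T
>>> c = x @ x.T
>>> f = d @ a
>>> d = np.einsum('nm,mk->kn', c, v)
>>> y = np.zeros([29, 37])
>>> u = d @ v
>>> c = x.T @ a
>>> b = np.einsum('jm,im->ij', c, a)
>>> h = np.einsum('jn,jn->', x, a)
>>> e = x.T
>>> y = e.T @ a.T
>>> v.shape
(3, 31)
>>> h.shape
()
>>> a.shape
(3, 37)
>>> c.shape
(37, 37)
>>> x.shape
(3, 37)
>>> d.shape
(31, 3)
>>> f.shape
(3, 37)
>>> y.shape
(3, 3)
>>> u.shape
(31, 31)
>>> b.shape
(3, 37)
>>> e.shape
(37, 3)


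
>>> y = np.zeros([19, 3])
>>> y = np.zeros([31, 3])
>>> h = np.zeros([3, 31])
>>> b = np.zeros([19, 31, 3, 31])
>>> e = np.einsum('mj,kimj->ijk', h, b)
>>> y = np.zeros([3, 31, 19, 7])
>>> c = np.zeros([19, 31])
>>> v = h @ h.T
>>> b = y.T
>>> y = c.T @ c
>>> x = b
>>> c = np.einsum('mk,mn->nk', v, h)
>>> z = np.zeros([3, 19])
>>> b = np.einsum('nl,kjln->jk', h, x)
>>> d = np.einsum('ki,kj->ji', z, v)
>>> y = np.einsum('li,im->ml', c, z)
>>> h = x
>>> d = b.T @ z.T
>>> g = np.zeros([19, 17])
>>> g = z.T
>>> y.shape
(19, 31)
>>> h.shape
(7, 19, 31, 3)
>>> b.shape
(19, 7)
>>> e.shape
(31, 31, 19)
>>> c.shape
(31, 3)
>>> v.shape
(3, 3)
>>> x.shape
(7, 19, 31, 3)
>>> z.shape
(3, 19)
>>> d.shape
(7, 3)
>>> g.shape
(19, 3)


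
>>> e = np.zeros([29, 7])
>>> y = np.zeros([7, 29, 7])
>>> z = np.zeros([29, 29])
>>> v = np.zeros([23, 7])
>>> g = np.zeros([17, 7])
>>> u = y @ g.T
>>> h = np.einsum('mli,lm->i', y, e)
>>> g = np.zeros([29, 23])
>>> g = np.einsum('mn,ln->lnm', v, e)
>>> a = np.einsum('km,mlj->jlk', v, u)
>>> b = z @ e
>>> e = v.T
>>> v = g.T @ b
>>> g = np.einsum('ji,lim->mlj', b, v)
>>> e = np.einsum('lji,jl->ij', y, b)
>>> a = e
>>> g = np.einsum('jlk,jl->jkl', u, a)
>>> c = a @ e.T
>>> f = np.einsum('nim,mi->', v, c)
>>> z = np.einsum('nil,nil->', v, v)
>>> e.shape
(7, 29)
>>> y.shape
(7, 29, 7)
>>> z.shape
()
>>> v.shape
(23, 7, 7)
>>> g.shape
(7, 17, 29)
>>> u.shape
(7, 29, 17)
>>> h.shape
(7,)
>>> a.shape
(7, 29)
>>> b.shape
(29, 7)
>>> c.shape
(7, 7)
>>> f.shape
()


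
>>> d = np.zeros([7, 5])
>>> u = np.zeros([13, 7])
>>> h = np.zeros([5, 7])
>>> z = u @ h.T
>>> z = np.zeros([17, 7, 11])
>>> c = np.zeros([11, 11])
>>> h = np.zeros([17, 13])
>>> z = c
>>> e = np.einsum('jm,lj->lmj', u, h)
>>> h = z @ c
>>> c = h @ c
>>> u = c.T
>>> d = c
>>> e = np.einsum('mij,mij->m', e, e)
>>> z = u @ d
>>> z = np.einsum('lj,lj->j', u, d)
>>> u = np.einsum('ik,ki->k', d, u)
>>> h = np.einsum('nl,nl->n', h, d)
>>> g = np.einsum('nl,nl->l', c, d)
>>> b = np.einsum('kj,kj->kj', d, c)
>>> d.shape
(11, 11)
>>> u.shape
(11,)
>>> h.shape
(11,)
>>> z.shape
(11,)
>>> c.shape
(11, 11)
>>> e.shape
(17,)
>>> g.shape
(11,)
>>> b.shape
(11, 11)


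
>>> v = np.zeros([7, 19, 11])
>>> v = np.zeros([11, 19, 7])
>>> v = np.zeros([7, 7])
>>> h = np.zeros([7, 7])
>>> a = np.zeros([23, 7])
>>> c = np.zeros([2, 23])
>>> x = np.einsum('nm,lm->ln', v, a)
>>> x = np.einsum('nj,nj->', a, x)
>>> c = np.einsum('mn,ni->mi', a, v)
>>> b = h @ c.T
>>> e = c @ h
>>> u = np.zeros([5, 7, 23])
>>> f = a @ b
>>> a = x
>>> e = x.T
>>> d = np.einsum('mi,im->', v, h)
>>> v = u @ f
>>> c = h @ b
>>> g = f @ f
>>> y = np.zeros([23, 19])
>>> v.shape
(5, 7, 23)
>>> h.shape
(7, 7)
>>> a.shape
()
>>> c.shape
(7, 23)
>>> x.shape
()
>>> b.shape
(7, 23)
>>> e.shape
()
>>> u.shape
(5, 7, 23)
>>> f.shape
(23, 23)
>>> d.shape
()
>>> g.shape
(23, 23)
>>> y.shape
(23, 19)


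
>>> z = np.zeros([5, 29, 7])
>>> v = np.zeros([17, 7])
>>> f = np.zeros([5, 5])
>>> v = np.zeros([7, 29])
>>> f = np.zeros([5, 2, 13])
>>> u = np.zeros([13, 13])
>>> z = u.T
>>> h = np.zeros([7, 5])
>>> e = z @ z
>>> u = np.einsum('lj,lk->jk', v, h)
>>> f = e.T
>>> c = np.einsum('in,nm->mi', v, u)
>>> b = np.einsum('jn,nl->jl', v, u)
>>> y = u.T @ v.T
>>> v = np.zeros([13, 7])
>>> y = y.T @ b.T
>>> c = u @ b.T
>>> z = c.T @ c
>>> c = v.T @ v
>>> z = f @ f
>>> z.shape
(13, 13)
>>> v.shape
(13, 7)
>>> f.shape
(13, 13)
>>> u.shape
(29, 5)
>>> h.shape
(7, 5)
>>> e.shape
(13, 13)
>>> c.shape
(7, 7)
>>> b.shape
(7, 5)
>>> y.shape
(7, 7)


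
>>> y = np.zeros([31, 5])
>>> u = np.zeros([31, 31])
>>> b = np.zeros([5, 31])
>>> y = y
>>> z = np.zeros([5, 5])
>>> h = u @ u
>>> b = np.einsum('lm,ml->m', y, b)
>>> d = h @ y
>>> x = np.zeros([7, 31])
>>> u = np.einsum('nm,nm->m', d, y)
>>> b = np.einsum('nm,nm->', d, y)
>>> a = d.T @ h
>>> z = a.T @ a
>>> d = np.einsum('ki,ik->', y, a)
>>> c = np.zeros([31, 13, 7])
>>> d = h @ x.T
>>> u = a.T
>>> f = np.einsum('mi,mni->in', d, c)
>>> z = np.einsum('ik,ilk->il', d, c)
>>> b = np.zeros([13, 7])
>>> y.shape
(31, 5)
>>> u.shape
(31, 5)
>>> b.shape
(13, 7)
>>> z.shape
(31, 13)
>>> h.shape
(31, 31)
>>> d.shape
(31, 7)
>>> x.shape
(7, 31)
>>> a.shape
(5, 31)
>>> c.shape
(31, 13, 7)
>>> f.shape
(7, 13)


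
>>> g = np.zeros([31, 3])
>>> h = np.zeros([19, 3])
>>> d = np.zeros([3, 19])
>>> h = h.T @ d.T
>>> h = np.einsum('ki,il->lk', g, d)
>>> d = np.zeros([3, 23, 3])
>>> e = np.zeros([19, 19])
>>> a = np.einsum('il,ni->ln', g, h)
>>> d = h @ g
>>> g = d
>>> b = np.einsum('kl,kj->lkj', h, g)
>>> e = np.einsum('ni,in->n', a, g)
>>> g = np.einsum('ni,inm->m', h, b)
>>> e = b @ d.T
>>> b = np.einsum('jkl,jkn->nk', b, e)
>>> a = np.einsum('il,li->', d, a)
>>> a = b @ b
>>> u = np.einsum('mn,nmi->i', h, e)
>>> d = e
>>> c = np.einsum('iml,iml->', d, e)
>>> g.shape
(3,)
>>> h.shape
(19, 31)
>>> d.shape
(31, 19, 19)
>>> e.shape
(31, 19, 19)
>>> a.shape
(19, 19)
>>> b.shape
(19, 19)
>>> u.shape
(19,)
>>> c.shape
()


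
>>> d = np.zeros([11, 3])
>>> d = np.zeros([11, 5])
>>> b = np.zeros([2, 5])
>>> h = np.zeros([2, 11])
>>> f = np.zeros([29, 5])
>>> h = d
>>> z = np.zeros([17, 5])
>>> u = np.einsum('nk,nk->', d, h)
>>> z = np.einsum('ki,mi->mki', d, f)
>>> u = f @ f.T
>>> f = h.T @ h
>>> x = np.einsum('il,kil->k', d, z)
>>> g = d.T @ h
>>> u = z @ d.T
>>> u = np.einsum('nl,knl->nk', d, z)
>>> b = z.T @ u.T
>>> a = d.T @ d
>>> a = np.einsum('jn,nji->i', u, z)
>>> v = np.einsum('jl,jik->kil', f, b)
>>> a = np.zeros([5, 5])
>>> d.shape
(11, 5)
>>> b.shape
(5, 11, 11)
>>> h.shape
(11, 5)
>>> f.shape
(5, 5)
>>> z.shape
(29, 11, 5)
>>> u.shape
(11, 29)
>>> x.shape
(29,)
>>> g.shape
(5, 5)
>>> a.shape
(5, 5)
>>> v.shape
(11, 11, 5)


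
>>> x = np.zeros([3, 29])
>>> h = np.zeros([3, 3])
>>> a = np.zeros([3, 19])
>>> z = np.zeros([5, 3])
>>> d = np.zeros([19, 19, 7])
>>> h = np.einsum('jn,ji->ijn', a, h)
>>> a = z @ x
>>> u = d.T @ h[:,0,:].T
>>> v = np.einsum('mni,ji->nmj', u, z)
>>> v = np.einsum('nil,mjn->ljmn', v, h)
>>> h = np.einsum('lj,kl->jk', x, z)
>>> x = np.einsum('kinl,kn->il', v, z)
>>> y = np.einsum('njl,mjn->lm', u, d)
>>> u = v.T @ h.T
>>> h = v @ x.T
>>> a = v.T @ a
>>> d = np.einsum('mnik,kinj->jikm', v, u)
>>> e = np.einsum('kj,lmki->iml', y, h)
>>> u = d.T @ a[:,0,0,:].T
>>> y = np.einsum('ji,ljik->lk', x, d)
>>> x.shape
(3, 19)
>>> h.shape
(5, 3, 3, 3)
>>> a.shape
(19, 3, 3, 29)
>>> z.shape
(5, 3)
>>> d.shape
(29, 3, 19, 5)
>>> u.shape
(5, 19, 3, 19)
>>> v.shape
(5, 3, 3, 19)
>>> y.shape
(29, 5)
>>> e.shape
(3, 3, 5)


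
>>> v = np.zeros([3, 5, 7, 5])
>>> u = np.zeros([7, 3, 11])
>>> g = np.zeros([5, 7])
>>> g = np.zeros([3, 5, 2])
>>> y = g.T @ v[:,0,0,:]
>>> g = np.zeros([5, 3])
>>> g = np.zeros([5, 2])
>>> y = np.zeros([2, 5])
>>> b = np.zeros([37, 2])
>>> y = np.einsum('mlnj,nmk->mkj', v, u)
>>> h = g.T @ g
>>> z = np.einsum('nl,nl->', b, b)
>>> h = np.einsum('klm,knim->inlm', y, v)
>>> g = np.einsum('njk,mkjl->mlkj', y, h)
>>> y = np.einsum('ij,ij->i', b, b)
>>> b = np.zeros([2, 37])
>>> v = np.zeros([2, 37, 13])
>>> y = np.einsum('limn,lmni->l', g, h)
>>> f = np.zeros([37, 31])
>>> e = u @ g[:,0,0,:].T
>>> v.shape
(2, 37, 13)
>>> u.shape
(7, 3, 11)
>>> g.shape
(7, 5, 5, 11)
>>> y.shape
(7,)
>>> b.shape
(2, 37)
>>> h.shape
(7, 5, 11, 5)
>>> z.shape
()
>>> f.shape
(37, 31)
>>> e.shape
(7, 3, 7)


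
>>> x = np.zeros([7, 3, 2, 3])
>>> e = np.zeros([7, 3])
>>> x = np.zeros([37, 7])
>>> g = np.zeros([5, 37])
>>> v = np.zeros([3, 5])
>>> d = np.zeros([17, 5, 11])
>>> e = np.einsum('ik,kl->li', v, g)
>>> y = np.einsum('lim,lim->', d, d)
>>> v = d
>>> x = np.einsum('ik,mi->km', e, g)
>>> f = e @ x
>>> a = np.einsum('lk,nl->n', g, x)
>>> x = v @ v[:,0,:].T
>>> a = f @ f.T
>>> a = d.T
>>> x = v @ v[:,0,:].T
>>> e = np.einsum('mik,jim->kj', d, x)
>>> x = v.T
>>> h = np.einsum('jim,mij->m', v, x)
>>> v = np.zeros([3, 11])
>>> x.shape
(11, 5, 17)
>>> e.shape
(11, 17)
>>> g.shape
(5, 37)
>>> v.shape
(3, 11)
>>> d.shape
(17, 5, 11)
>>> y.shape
()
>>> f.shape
(37, 5)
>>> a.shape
(11, 5, 17)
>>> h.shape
(11,)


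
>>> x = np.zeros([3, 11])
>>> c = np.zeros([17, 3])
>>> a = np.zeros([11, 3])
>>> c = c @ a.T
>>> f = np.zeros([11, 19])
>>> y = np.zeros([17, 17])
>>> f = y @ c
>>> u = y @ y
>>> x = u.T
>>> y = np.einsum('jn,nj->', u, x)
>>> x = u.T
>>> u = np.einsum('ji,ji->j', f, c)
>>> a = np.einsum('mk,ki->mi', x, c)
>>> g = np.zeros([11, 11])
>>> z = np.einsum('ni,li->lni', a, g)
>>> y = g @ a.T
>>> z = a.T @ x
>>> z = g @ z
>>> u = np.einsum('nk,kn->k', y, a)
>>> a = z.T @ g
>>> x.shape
(17, 17)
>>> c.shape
(17, 11)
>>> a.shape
(17, 11)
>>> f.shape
(17, 11)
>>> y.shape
(11, 17)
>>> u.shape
(17,)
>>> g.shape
(11, 11)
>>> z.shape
(11, 17)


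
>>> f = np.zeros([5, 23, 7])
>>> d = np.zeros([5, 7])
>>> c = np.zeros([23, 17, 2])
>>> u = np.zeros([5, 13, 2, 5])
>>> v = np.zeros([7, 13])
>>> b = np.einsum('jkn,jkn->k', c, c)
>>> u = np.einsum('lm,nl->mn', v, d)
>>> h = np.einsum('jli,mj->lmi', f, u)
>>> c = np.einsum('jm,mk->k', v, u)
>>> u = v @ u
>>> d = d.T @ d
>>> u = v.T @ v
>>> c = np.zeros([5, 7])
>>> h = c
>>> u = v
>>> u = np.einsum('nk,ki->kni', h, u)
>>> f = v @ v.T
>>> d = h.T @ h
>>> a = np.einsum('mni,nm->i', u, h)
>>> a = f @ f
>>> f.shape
(7, 7)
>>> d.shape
(7, 7)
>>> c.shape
(5, 7)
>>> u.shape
(7, 5, 13)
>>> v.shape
(7, 13)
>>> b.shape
(17,)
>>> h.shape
(5, 7)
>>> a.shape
(7, 7)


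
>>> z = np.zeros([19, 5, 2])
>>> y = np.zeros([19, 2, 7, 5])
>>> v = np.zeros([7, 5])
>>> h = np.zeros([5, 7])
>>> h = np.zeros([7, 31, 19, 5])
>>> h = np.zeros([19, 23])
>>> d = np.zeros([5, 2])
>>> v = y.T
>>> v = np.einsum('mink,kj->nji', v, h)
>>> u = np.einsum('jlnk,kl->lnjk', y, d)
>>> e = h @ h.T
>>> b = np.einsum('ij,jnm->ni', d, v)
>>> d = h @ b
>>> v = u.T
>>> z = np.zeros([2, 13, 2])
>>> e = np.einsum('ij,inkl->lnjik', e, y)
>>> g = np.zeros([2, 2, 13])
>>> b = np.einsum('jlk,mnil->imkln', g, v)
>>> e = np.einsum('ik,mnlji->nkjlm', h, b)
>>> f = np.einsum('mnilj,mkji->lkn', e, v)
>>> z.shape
(2, 13, 2)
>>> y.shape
(19, 2, 7, 5)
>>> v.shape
(5, 19, 7, 2)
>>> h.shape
(19, 23)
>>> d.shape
(19, 5)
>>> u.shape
(2, 7, 19, 5)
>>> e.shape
(5, 23, 2, 13, 7)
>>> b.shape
(7, 5, 13, 2, 19)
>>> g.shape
(2, 2, 13)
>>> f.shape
(13, 19, 23)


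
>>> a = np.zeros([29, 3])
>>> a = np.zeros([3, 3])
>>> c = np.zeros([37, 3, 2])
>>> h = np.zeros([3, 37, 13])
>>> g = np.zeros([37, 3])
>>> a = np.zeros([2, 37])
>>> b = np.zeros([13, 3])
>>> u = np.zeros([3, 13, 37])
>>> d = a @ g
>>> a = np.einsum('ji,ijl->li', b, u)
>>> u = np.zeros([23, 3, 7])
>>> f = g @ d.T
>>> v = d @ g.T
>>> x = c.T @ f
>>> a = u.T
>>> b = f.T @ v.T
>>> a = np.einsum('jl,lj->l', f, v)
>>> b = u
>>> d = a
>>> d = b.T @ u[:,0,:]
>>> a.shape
(2,)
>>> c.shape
(37, 3, 2)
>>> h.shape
(3, 37, 13)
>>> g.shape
(37, 3)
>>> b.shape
(23, 3, 7)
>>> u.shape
(23, 3, 7)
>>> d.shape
(7, 3, 7)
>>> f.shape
(37, 2)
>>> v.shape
(2, 37)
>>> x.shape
(2, 3, 2)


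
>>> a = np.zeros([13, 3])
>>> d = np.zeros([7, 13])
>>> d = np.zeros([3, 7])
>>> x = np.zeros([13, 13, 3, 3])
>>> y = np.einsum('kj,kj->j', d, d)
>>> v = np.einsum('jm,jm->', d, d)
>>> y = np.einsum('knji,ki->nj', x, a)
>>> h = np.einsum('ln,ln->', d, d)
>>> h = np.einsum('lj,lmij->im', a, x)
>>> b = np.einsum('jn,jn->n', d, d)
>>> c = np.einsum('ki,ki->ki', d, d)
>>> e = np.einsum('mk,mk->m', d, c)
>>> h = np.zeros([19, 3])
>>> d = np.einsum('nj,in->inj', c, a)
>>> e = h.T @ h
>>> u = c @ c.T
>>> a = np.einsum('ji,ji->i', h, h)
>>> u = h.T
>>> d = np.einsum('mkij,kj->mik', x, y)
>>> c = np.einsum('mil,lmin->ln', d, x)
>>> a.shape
(3,)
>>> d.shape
(13, 3, 13)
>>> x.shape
(13, 13, 3, 3)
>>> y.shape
(13, 3)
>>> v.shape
()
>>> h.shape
(19, 3)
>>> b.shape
(7,)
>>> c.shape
(13, 3)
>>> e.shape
(3, 3)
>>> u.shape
(3, 19)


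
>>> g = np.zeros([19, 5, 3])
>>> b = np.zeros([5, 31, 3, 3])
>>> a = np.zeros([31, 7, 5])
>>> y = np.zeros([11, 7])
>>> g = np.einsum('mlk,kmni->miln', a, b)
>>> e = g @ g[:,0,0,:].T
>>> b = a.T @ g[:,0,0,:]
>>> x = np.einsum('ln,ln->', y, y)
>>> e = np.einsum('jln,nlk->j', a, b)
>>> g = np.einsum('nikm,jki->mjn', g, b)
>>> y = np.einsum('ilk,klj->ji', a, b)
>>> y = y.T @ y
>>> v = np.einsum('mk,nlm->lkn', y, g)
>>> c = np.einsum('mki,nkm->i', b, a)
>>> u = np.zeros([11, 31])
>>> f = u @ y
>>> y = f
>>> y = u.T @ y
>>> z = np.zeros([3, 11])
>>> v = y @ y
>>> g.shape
(3, 5, 31)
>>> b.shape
(5, 7, 3)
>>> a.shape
(31, 7, 5)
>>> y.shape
(31, 31)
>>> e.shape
(31,)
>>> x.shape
()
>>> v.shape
(31, 31)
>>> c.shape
(3,)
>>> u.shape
(11, 31)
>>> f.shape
(11, 31)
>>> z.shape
(3, 11)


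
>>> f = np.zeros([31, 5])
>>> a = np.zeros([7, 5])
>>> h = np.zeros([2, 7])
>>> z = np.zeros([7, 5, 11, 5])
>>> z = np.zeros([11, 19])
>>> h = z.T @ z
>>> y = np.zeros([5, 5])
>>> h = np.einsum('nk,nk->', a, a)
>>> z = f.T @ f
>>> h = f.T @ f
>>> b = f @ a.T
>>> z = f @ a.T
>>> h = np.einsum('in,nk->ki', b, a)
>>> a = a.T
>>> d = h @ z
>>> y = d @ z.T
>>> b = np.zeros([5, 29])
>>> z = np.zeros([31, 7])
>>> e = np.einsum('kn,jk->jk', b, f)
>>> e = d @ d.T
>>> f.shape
(31, 5)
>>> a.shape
(5, 7)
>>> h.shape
(5, 31)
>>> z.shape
(31, 7)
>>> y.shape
(5, 31)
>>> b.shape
(5, 29)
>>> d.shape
(5, 7)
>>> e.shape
(5, 5)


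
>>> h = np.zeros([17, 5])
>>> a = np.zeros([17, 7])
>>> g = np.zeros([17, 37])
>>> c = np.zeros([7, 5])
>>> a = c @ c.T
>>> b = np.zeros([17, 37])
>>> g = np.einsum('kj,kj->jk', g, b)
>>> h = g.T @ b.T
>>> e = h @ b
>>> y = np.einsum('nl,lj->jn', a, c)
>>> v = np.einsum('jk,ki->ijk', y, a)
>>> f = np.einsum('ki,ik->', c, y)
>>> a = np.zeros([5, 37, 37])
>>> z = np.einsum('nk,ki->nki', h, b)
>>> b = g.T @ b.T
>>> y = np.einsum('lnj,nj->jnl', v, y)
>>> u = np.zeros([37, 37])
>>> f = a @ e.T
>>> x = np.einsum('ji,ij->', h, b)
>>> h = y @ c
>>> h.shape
(7, 5, 5)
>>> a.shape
(5, 37, 37)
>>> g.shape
(37, 17)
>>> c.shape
(7, 5)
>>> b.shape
(17, 17)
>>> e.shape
(17, 37)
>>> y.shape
(7, 5, 7)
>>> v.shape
(7, 5, 7)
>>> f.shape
(5, 37, 17)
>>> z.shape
(17, 17, 37)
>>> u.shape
(37, 37)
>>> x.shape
()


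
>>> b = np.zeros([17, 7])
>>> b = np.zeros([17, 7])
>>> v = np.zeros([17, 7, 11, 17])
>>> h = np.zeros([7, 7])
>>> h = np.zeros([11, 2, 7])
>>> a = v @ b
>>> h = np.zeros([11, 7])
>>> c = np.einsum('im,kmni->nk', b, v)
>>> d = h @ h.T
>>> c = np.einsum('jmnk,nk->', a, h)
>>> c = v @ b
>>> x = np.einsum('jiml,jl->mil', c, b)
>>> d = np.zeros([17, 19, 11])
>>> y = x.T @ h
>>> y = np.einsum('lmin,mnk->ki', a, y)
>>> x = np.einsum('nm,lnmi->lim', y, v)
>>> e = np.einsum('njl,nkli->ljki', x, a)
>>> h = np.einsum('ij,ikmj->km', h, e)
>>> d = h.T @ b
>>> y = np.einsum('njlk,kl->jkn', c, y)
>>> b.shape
(17, 7)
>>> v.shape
(17, 7, 11, 17)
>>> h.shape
(17, 7)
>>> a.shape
(17, 7, 11, 7)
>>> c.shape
(17, 7, 11, 7)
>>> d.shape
(7, 7)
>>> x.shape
(17, 17, 11)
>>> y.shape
(7, 7, 17)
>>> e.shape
(11, 17, 7, 7)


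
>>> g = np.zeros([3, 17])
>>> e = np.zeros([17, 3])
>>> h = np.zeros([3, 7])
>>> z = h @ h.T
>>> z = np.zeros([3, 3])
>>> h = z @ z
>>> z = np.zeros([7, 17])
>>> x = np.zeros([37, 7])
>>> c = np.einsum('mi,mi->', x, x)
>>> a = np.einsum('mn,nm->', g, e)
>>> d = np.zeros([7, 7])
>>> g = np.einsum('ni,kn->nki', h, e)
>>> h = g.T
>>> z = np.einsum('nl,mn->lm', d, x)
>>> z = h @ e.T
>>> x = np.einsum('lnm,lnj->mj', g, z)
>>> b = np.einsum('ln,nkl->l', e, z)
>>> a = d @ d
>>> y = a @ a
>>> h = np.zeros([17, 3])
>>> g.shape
(3, 17, 3)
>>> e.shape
(17, 3)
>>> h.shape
(17, 3)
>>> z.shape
(3, 17, 17)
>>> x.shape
(3, 17)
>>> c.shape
()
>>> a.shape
(7, 7)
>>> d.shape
(7, 7)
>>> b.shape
(17,)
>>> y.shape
(7, 7)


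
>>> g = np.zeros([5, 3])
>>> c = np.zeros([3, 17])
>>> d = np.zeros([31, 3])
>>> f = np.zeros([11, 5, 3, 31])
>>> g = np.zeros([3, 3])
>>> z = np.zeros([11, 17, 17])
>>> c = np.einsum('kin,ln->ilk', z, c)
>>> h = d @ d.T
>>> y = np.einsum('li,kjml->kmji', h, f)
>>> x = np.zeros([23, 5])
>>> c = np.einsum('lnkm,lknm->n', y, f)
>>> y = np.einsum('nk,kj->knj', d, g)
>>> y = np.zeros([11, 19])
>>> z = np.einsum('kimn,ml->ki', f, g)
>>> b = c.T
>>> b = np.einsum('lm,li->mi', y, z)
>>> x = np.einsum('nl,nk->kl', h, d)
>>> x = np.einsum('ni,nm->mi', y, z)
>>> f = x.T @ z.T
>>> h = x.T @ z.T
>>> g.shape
(3, 3)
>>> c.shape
(3,)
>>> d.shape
(31, 3)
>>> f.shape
(19, 11)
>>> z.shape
(11, 5)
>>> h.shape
(19, 11)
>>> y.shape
(11, 19)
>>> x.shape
(5, 19)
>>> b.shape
(19, 5)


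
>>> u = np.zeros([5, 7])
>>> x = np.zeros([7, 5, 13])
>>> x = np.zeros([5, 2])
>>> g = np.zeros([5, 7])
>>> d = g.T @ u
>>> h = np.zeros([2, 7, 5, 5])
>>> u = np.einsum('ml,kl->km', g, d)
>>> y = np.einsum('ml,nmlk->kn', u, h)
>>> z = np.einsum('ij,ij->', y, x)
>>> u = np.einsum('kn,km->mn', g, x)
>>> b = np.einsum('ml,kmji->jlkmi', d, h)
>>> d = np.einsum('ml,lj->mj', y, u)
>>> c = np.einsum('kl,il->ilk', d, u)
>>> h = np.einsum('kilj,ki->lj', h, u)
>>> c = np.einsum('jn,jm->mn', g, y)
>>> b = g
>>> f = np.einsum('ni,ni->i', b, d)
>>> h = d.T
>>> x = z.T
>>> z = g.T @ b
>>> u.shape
(2, 7)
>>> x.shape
()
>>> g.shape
(5, 7)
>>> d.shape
(5, 7)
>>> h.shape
(7, 5)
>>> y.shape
(5, 2)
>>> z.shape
(7, 7)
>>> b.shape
(5, 7)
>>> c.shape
(2, 7)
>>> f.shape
(7,)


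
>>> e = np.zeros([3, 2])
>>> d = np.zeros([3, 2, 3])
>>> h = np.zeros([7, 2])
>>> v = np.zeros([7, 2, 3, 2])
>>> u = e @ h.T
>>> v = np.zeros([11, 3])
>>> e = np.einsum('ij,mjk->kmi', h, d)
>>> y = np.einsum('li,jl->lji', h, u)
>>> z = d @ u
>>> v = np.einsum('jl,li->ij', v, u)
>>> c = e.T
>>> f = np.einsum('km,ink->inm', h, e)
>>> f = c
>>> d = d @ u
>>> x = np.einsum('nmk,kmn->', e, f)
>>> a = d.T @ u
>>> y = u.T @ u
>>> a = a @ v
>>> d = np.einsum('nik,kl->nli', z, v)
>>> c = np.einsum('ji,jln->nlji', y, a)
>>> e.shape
(3, 3, 7)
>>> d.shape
(3, 11, 2)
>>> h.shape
(7, 2)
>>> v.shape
(7, 11)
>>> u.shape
(3, 7)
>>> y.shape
(7, 7)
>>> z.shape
(3, 2, 7)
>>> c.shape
(11, 2, 7, 7)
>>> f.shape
(7, 3, 3)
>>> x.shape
()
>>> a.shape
(7, 2, 11)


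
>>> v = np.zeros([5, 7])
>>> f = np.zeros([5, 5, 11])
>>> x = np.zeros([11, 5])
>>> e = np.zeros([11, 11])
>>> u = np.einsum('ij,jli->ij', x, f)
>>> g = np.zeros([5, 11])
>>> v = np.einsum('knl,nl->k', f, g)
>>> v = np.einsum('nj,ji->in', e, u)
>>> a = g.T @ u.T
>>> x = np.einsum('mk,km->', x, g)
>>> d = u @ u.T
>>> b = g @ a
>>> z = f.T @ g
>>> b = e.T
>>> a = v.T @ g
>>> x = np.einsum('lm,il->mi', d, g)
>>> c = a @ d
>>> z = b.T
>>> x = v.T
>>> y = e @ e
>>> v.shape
(5, 11)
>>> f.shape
(5, 5, 11)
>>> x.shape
(11, 5)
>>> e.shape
(11, 11)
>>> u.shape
(11, 5)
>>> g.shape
(5, 11)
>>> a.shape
(11, 11)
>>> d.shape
(11, 11)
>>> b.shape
(11, 11)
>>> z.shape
(11, 11)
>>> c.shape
(11, 11)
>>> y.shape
(11, 11)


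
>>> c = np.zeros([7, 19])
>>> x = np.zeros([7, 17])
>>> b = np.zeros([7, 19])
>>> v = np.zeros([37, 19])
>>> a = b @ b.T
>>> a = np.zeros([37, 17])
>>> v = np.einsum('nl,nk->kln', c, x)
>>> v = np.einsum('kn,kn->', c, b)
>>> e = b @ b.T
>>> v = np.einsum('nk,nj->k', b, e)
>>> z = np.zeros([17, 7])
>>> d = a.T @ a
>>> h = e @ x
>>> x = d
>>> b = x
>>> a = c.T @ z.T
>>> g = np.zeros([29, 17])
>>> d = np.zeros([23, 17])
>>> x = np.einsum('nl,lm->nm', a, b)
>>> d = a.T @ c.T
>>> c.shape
(7, 19)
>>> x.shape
(19, 17)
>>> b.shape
(17, 17)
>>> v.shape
(19,)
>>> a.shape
(19, 17)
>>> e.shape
(7, 7)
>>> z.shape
(17, 7)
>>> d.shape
(17, 7)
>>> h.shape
(7, 17)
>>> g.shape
(29, 17)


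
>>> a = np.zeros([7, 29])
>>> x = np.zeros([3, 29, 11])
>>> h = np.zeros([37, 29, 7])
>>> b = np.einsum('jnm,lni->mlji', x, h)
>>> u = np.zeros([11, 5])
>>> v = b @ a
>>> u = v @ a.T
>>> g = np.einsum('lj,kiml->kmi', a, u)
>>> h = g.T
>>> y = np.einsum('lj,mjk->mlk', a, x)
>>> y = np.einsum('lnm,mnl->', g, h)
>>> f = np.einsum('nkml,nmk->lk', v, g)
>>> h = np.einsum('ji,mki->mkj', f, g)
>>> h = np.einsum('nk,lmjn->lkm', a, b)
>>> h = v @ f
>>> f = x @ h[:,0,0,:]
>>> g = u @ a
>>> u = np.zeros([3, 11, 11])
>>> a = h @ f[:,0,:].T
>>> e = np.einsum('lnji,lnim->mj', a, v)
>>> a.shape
(11, 37, 3, 3)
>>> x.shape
(3, 29, 11)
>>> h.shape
(11, 37, 3, 37)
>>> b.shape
(11, 37, 3, 7)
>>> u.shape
(3, 11, 11)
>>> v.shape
(11, 37, 3, 29)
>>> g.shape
(11, 37, 3, 29)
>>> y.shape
()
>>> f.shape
(3, 29, 37)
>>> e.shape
(29, 3)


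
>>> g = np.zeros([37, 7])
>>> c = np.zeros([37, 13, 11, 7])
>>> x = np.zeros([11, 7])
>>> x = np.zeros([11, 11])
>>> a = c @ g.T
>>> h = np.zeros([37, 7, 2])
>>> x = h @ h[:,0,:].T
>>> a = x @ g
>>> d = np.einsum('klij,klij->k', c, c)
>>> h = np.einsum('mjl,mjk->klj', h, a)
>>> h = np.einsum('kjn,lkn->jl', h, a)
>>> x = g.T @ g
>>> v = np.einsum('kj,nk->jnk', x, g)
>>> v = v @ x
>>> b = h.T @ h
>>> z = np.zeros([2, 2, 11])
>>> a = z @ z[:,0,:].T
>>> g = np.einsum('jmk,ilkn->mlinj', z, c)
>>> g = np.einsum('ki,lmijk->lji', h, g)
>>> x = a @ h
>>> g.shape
(2, 7, 37)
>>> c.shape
(37, 13, 11, 7)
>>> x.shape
(2, 2, 37)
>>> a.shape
(2, 2, 2)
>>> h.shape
(2, 37)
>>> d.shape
(37,)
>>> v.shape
(7, 37, 7)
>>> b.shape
(37, 37)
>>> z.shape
(2, 2, 11)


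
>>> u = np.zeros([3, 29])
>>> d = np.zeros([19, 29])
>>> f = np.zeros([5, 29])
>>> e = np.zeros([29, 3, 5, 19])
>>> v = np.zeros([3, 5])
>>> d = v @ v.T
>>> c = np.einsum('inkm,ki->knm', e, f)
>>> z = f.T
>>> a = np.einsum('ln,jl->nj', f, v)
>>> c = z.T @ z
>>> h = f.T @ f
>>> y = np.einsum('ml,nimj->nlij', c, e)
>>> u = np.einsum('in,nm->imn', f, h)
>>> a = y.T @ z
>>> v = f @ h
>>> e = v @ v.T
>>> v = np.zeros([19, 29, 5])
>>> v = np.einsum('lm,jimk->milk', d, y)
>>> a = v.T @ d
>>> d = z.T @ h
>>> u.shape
(5, 29, 29)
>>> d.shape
(5, 29)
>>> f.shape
(5, 29)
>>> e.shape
(5, 5)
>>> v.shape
(3, 5, 3, 19)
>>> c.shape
(5, 5)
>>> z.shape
(29, 5)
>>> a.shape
(19, 3, 5, 3)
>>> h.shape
(29, 29)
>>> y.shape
(29, 5, 3, 19)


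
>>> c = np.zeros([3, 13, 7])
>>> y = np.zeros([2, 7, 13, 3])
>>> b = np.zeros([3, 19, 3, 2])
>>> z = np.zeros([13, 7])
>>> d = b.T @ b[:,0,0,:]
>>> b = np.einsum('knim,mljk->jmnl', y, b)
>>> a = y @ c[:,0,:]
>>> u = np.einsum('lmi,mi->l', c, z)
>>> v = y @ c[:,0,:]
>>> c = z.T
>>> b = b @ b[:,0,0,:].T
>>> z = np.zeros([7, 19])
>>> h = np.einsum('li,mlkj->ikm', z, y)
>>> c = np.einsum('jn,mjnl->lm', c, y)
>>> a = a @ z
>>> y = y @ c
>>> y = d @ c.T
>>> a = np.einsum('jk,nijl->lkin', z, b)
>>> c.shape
(3, 2)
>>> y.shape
(2, 3, 19, 3)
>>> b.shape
(3, 3, 7, 3)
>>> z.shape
(7, 19)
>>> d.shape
(2, 3, 19, 2)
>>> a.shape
(3, 19, 3, 3)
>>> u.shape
(3,)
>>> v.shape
(2, 7, 13, 7)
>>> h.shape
(19, 13, 2)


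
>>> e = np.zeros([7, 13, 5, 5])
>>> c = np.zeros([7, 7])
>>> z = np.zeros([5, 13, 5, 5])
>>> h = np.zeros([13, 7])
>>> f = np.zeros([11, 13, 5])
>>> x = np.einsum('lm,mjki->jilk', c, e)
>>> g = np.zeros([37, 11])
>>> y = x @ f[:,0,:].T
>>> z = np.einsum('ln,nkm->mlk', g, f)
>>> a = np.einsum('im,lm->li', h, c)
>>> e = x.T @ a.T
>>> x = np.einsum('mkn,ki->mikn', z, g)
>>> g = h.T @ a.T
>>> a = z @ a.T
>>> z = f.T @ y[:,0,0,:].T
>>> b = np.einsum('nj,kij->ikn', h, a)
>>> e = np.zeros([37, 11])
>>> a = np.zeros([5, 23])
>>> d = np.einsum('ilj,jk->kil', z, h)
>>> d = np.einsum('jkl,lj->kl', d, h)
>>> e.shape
(37, 11)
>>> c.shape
(7, 7)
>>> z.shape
(5, 13, 13)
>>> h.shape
(13, 7)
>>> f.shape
(11, 13, 5)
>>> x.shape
(5, 11, 37, 13)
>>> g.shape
(7, 7)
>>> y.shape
(13, 5, 7, 11)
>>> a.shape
(5, 23)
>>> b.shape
(37, 5, 13)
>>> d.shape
(5, 13)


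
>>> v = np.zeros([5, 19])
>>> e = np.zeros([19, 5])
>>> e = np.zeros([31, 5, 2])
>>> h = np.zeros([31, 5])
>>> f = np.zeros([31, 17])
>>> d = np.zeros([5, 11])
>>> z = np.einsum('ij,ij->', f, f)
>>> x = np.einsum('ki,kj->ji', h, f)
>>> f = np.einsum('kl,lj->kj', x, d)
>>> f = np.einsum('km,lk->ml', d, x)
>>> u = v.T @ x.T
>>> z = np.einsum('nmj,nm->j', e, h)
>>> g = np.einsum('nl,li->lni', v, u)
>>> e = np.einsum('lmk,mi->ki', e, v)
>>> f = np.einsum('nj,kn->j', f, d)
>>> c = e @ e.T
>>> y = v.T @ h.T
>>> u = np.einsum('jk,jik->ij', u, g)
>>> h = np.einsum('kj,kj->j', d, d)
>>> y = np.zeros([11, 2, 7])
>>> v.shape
(5, 19)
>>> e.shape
(2, 19)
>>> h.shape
(11,)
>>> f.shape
(17,)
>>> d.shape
(5, 11)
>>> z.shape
(2,)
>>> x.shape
(17, 5)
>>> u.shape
(5, 19)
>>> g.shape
(19, 5, 17)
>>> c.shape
(2, 2)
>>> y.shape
(11, 2, 7)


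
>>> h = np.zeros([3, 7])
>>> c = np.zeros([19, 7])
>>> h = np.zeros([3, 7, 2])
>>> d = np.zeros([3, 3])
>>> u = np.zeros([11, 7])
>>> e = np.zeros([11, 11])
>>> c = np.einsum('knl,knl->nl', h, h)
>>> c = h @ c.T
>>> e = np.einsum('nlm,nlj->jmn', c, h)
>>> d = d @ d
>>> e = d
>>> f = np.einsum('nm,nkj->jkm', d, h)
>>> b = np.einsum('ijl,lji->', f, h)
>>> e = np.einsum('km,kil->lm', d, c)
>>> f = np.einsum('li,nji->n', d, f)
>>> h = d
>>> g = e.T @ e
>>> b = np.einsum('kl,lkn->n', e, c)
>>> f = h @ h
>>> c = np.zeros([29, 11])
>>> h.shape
(3, 3)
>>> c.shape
(29, 11)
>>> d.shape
(3, 3)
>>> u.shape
(11, 7)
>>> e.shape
(7, 3)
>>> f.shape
(3, 3)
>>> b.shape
(7,)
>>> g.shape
(3, 3)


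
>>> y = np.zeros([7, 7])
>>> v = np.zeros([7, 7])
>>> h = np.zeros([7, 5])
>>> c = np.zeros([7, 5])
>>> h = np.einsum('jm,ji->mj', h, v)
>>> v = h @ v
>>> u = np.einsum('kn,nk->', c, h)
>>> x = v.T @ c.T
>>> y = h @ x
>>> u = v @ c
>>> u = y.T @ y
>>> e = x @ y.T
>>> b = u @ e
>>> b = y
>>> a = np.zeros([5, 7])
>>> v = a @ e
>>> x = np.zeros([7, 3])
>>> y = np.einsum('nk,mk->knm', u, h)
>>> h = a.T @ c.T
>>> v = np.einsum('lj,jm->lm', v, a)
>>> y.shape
(7, 7, 5)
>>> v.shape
(5, 7)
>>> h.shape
(7, 7)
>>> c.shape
(7, 5)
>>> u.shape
(7, 7)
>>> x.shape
(7, 3)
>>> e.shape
(7, 5)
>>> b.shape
(5, 7)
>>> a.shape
(5, 7)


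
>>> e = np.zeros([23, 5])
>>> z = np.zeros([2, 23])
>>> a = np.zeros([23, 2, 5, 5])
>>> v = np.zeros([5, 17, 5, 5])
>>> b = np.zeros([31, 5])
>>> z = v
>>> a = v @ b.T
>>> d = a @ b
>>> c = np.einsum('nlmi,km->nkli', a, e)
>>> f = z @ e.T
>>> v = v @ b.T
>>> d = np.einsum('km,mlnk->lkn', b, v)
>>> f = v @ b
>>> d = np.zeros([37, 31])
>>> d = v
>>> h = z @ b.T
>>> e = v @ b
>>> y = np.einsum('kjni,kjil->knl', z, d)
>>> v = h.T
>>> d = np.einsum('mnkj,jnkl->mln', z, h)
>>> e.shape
(5, 17, 5, 5)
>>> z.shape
(5, 17, 5, 5)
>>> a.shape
(5, 17, 5, 31)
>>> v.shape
(31, 5, 17, 5)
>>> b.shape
(31, 5)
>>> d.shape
(5, 31, 17)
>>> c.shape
(5, 23, 17, 31)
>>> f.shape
(5, 17, 5, 5)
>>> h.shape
(5, 17, 5, 31)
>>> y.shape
(5, 5, 31)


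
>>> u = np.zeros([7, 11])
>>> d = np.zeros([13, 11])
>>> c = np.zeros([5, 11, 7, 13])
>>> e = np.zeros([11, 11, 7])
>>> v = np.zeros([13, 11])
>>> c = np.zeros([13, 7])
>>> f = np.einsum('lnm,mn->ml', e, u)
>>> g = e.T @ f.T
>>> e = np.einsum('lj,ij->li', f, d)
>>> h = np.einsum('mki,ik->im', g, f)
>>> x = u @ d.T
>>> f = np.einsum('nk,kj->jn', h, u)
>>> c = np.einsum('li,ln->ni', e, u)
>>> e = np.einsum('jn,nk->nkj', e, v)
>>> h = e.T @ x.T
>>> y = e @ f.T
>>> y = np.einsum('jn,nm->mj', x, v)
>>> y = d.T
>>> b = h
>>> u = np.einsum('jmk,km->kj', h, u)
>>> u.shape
(7, 7)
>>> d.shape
(13, 11)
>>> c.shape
(11, 13)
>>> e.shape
(13, 11, 7)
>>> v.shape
(13, 11)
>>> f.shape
(11, 7)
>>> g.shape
(7, 11, 7)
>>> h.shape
(7, 11, 7)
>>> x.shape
(7, 13)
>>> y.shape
(11, 13)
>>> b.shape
(7, 11, 7)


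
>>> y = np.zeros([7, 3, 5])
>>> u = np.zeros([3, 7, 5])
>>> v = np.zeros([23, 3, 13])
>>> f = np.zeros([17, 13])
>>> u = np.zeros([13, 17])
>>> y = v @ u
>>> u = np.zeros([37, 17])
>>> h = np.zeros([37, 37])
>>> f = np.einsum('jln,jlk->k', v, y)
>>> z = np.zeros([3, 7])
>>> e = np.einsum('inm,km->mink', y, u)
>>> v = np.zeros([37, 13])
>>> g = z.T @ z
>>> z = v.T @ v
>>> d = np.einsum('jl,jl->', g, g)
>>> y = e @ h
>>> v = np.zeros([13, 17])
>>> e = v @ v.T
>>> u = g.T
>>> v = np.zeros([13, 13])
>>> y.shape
(17, 23, 3, 37)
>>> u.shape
(7, 7)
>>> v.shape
(13, 13)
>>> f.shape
(17,)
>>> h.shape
(37, 37)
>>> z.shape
(13, 13)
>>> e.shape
(13, 13)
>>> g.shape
(7, 7)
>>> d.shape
()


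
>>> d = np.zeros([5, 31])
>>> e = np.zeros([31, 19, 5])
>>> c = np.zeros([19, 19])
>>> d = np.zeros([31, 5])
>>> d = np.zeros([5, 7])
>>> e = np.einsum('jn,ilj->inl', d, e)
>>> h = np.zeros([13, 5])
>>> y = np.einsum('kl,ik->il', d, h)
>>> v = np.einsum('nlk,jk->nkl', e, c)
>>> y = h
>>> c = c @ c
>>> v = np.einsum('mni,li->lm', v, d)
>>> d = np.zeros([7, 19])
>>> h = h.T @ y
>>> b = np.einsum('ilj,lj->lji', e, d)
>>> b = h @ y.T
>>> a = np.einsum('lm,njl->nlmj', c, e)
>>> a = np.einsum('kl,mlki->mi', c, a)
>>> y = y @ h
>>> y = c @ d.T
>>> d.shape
(7, 19)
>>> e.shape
(31, 7, 19)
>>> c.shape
(19, 19)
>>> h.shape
(5, 5)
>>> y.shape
(19, 7)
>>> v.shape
(5, 31)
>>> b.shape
(5, 13)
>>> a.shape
(31, 7)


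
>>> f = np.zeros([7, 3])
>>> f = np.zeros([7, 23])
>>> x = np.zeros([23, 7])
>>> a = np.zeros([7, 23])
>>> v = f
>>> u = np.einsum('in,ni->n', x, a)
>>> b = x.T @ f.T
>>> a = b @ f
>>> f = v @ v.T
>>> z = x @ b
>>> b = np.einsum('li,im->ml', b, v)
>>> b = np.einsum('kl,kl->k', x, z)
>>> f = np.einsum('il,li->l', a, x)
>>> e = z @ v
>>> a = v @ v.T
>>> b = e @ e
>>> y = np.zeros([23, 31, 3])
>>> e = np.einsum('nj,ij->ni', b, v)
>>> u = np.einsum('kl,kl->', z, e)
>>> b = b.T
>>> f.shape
(23,)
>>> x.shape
(23, 7)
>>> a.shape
(7, 7)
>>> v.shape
(7, 23)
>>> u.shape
()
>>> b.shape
(23, 23)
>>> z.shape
(23, 7)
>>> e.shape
(23, 7)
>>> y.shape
(23, 31, 3)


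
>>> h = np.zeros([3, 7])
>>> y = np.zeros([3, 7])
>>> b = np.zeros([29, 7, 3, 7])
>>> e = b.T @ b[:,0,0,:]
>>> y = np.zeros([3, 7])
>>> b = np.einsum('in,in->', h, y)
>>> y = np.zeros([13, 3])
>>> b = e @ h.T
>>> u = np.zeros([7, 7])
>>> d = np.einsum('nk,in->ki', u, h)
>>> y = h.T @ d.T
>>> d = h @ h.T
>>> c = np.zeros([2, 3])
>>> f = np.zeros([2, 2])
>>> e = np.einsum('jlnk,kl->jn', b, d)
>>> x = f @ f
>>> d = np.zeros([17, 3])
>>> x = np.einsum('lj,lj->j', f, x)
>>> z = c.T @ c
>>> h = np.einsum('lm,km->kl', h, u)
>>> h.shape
(7, 3)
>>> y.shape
(7, 7)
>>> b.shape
(7, 3, 7, 3)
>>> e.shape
(7, 7)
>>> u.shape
(7, 7)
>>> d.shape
(17, 3)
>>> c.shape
(2, 3)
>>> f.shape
(2, 2)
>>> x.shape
(2,)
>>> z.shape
(3, 3)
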